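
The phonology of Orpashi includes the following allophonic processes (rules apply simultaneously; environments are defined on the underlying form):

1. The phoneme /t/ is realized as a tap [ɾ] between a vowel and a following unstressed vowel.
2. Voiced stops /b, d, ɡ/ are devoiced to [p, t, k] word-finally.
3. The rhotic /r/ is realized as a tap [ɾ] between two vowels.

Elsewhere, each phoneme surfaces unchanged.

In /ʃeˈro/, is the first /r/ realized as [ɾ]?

Yes

/r/ (between /e/ and /o/) occurs between two vowels → [ɾ] by rule 3.
The actual realization is [ɾ], which matches [ɾ].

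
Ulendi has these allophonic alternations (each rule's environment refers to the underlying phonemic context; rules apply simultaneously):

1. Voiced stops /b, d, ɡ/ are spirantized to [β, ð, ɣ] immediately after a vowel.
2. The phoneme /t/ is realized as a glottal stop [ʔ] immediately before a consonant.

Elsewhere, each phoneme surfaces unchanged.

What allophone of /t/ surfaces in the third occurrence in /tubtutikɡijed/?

/t/ — between /u/ and /i/; rule 2 does not apply here → [t].

[t]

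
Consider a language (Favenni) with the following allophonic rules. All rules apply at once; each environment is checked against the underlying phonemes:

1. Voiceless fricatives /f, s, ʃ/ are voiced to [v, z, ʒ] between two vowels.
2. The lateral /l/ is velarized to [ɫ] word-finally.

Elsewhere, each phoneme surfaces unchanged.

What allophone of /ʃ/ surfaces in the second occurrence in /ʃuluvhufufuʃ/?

[ʃ]

/ʃ/ (word-final) is in the target of rule 1 but the environment (between two vowels) is not met → [ʃ].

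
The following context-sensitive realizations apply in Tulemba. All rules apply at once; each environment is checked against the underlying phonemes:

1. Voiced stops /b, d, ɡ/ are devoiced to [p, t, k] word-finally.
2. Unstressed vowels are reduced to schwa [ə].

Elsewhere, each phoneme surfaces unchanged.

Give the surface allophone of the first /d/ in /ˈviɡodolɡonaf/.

/d/ (between /o/ and /o/) is in the target of rule 1 but the environment (word-finally) is not met → [d].

[d]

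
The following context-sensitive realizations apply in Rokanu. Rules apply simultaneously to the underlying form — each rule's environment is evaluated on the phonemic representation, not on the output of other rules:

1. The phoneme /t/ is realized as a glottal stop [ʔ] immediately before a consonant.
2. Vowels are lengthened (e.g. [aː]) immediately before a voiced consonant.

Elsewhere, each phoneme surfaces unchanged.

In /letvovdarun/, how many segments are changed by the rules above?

4

Segments that undergo a rule: /t/ → [ʔ] (rule 1); /o/ → [oː] (rule 2); /a/ → [aː] (rule 2); /u/ → [uː] (rule 2).
All other segments surface unchanged.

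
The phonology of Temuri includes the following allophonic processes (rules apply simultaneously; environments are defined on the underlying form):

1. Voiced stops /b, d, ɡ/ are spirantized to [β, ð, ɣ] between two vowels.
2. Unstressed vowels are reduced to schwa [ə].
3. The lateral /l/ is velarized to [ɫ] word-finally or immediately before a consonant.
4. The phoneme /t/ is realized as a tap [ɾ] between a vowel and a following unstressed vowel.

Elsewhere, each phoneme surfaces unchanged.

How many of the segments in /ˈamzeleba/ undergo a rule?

4

Segments that undergo a rule: /e/ → [ə] (rule 2); /e/ → [ə] (rule 2); /b/ → [β] (rule 1); /a/ → [ə] (rule 2).
All other segments surface unchanged.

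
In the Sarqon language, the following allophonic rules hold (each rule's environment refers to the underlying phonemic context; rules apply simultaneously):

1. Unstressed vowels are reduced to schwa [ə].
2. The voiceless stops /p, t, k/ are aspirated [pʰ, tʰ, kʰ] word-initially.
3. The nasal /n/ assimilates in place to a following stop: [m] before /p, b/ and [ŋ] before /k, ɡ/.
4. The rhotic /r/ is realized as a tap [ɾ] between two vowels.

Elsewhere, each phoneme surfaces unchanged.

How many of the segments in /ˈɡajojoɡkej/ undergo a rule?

Segments that undergo a rule: /o/ → [ə] (rule 1); /o/ → [ə] (rule 1); /e/ → [ə] (rule 1).
All other segments surface unchanged.

3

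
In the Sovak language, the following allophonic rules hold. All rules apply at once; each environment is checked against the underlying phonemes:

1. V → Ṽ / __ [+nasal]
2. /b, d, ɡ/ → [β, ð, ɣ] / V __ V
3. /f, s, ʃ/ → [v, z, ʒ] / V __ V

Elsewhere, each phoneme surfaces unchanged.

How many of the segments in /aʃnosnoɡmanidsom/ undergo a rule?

2

Segments that undergo a rule: /a/ → [ã] (rule 1); /o/ → [õ] (rule 1).
All other segments surface unchanged.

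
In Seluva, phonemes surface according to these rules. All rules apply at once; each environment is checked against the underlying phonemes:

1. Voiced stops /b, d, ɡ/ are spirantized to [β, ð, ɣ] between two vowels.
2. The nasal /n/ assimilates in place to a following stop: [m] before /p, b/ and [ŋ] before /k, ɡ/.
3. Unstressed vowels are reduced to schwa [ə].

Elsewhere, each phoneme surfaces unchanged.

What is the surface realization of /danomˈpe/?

[dənəmˈpe]

/d/ (word-initial): rule 1 targets it, but not between two vowels → unchanged [d].
/a/ (between /d/ and /n/): in an unstressed syllable, so rule 3 applies → [ə].
/n/ — between /a/ and /o/; rule 2 does not apply here → [n].
/o/ meets the environment for rule 3 (in an unstressed syllable) → [ə].
/m/ (between /o/ and /p/): no rule targets it → [m].
/p/ — not in any rule's target class → [p].
/e/ (word-final): rule 3 targets it, but not in an unstressed syllable → unchanged [e].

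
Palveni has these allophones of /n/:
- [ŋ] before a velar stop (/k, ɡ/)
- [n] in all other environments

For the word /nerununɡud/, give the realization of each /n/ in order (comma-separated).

Occurrence 1 (position 1): no conditioning environment matches → elsewhere allophone [n].
Occurrence 2 (position 5): no conditioning environment matches → elsewhere allophone [n].
Occurrence 3 (position 7): before a velar stop → [ŋ].

[n], [n], [ŋ]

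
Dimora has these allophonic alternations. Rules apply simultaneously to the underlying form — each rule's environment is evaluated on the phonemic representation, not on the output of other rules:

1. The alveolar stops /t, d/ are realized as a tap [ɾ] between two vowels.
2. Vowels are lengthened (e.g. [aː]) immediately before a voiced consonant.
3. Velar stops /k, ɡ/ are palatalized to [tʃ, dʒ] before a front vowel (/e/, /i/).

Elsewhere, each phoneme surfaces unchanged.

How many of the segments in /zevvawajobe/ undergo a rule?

Segments that undergo a rule: /e/ → [eː] (rule 2); /a/ → [aː] (rule 2); /a/ → [aː] (rule 2); /o/ → [oː] (rule 2).
All other segments surface unchanged.

4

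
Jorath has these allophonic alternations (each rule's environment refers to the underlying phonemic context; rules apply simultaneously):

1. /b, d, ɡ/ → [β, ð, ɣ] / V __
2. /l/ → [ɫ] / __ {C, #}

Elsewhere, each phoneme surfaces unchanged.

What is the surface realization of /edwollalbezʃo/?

/e/ (word-initial): no rule targets it → [e].
/d/ (between /e/ and /w/): immediately after a vowel, so rule 1 applies → [ð].
/w/ stays [w].
/o/ (between /w/ and /l/): no rule targets it → [o].
/l/ (between /o/ and /l/) occurs word-finally or immediately before a consonant → [ɫ] by rule 2.
/l/ (between /l/ and /a/): rule 2 targets it, but not word-finally or immediately before a consonant → unchanged [l].
/a/ (between /l/ and /l/): no rule targets it → [a].
Rule 2 applies to /l/ (between /a/ and /b/: word-finally or immediately before a consonant) → [ɫ].
/b/ (between /l/ and /e/) fails the environment for rule 1, so it stays [b].
/e/ (between /b/ and /z/) is unaffected → [e].
/z/ (between /e/ and /ʃ/): no rule targets it → [z].
/ʃ/ — not in any rule's target class → [ʃ].
/o/ (word-final): no rule targets it → [o].

[eðwoɫlaɫbezʃo]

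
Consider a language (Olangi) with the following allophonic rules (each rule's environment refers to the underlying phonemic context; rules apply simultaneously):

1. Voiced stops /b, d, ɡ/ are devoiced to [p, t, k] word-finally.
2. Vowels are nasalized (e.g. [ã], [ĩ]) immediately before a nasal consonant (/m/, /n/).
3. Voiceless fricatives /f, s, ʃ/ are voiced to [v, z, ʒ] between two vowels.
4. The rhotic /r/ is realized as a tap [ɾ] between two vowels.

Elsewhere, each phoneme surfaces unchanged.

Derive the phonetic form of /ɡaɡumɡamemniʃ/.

[ɡaɡũmɡãmẽmniʃ]

/ɡ/ — word-initial; rule 1 does not apply here → [ɡ].
/a/ (between /ɡ/ and /ɡ/) is in the target of rule 2 but the environment (before a nasal consonant) is not met → [a].
/ɡ/ (between /a/ and /u/): rule 1 targets it, but not word-finally → unchanged [ɡ].
/u/ meets the environment for rule 2 (before a nasal consonant) → [ũ].
/m/ stays [m].
/ɡ/ (between /m/ and /a/) is in the target of rule 1 but the environment (word-finally) is not met → [ɡ].
/a/ (between /ɡ/ and /m/): before a nasal consonant, so rule 2 applies → [ã].
/m/ (between /a/ and /e/) is unaffected → [m].
/e/ meets the environment for rule 2 (before a nasal consonant) → [ẽ].
/m/ — not in any rule's target class → [m].
/n/ — not in any rule's target class → [n].
/i/ (between /n/ and /ʃ/): rule 2 targets it, but not before a nasal consonant → unchanged [i].
/ʃ/ (word-final) is in the target of rule 3 but the environment (between two vowels) is not met → [ʃ].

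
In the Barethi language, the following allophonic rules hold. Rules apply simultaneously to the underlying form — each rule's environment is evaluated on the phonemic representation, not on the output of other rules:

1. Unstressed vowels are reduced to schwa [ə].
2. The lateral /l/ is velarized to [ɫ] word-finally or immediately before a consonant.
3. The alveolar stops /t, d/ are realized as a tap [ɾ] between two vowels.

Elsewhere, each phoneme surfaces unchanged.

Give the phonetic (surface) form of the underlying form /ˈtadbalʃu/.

[ˈtadbəɫʃə]

/t/ — word-initial; rule 3 does not apply here → [t].
/a/ (between /t/ and /d/): rule 1 targets it, but not in an unstressed syllable → unchanged [a].
/d/ — between /a/ and /b/; rule 3 does not apply here → [d].
/b/ stays [b].
/a/ (between /b/ and /l/) occurs in an unstressed syllable → [ə] by rule 1.
/l/ meets the environment for rule 2 (word-finally or immediately before a consonant) → [ɫ].
/ʃ/ stays [ʃ].
Rule 1 applies to /u/ (word-final: in an unstressed syllable) → [ə].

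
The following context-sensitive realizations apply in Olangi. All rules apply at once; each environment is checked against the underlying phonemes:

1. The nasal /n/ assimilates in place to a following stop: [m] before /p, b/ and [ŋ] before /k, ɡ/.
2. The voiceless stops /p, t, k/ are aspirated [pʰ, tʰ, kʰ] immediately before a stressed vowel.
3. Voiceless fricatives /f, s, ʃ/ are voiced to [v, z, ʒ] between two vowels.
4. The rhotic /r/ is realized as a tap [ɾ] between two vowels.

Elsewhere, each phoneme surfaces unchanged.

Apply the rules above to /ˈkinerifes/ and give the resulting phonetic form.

Rule 2 applies to /k/ (word-initial: immediately before a stressed vowel) → [kʰ].
/i/ (between /k/ and /n/): no rule targets it → [i].
/n/ (between /i/ and /e/) fails the environment for rule 1, so it stays [n].
/e/ (between /n/ and /r/) is unaffected → [e].
/r/ meets the environment for rule 4 (between two vowels) → [ɾ].
/i/ — not in any rule's target class → [i].
/f/ (between /i/ and /e/): between two vowels, so rule 3 applies → [v].
/e/ (between /f/ and /s/): no rule targets it → [e].
/s/ — word-final; rule 3 does not apply here → [s].

[ˈkʰineɾives]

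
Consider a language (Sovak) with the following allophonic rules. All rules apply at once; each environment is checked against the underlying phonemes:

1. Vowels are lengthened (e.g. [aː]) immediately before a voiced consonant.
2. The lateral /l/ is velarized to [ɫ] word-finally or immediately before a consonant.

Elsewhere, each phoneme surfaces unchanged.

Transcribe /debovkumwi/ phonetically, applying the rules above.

/d/ (word-initial) is unaffected → [d].
/e/ — between /d/ and /b/, before a voiced consonant — surfaces as [eː] (rule 1).
/b/ stays [b].
/o/ — between /b/ and /v/, before a voiced consonant — surfaces as [oː] (rule 1).
/v/ — not in any rule's target class → [v].
/k/ (between /v/ and /u/): no rule targets it → [k].
Rule 1 applies to /u/ (between /k/ and /m/: before a voiced consonant) → [uː].
/m/ (between /u/ and /w/): no rule targets it → [m].
/w/ (between /m/ and /i/): no rule targets it → [w].
/i/ — word-final; rule 1 does not apply here → [i].

[deːboːvkuːmwi]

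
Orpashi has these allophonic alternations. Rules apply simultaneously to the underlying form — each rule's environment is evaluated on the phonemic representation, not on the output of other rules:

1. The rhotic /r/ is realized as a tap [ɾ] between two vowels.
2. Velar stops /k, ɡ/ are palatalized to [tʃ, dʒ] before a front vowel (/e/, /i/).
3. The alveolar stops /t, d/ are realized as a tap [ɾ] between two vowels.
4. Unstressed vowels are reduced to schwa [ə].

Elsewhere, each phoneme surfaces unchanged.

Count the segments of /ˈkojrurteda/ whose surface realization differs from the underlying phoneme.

4

Segments that undergo a rule: /u/ → [ə] (rule 4); /e/ → [ə] (rule 4); /d/ → [ɾ] (rule 3); /a/ → [ə] (rule 4).
All other segments surface unchanged.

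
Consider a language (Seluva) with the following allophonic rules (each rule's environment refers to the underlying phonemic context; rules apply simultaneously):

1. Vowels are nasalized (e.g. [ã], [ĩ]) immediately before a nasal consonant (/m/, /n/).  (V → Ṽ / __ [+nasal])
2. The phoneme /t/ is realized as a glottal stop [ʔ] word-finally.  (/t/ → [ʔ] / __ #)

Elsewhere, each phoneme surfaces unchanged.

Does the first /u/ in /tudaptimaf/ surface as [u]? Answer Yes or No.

/u/ (between /t/ and /d/) fails the environment for rule 1, so it stays [u].
The actual realization is [u], which matches [u].

Yes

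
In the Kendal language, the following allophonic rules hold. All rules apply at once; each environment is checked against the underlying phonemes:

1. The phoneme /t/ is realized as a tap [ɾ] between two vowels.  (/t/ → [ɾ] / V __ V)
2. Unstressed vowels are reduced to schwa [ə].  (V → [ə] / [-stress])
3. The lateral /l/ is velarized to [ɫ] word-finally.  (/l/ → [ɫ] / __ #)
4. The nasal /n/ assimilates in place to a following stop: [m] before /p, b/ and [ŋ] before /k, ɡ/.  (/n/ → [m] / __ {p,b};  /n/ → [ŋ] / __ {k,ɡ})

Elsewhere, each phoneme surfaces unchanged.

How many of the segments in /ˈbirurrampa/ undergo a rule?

3

Segments that undergo a rule: /u/ → [ə] (rule 2); /a/ → [ə] (rule 2); /a/ → [ə] (rule 2).
All other segments surface unchanged.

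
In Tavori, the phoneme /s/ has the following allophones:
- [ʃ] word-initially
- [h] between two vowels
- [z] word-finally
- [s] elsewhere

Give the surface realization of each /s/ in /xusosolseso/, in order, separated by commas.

Occurrence 1 (position 3): between two vowels → [h].
Occurrence 2 (position 5): between two vowels → [h].
Occurrence 3 (position 8): no conditioning environment matches → elsewhere allophone [s].
Occurrence 4 (position 10): between two vowels → [h].

[h], [h], [s], [h]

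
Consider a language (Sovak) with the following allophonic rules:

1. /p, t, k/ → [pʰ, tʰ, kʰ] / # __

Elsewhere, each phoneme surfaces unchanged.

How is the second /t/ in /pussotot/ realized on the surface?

/t/ (word-final) is in the target of rule 1 but the environment (word-initially) is not met → [t].

[t]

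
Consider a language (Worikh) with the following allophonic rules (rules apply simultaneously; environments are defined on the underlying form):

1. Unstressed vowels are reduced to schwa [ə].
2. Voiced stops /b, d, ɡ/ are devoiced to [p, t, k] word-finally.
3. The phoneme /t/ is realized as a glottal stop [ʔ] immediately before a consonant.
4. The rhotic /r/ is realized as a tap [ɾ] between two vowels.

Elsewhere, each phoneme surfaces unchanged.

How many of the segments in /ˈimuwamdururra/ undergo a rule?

6

Segments that undergo a rule: /u/ → [ə] (rule 1); /a/ → [ə] (rule 1); /u/ → [ə] (rule 1); /r/ → [ɾ] (rule 4); /u/ → [ə] (rule 1); /a/ → [ə] (rule 1).
All other segments surface unchanged.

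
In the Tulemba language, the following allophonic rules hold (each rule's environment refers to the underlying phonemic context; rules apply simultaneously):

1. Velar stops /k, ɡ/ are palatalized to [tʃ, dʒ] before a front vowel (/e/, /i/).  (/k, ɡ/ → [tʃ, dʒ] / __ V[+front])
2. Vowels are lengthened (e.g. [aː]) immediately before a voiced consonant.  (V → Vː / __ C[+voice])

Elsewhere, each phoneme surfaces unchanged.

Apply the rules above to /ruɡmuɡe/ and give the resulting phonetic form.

/r/ (word-initial): no rule targets it → [r].
/u/ — between /r/ and /ɡ/, before a voiced consonant — surfaces as [uː] (rule 2).
/ɡ/ (between /u/ and /m/) is in the target of rule 1 but the environment (before a front vowel) is not met → [ɡ].
/m/ — not in any rule's target class → [m].
/u/ (between /m/ and /ɡ/) occurs before a voiced consonant → [uː] by rule 2.
/ɡ/ (between /u/ and /e/): before a front vowel, so rule 1 applies → [dʒ].
/e/ (word-final): rule 2 targets it, but not before a voiced consonant → unchanged [e].

[ruːɡmuːdʒe]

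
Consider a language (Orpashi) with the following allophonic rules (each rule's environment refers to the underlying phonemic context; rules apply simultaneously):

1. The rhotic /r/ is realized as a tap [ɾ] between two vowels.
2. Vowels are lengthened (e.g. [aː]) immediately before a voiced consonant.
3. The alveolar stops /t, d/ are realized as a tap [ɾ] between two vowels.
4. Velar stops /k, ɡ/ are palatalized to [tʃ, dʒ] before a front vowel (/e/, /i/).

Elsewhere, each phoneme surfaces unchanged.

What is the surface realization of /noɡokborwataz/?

[noːɡokboːrwaɾaːz]

/n/ — not in any rule's target class → [n].
Rule 2 applies to /o/ (between /n/ and /ɡ/: before a voiced consonant) → [oː].
/ɡ/ (between /o/ and /o/) is in the target of rule 4 but the environment (before a front vowel) is not met → [ɡ].
/o/ (between /ɡ/ and /k/) is in the target of rule 2 but the environment (before a voiced consonant) is not met → [o].
/k/ (between /o/ and /b/) is in the target of rule 4 but the environment (before a front vowel) is not met → [k].
/b/ (between /k/ and /o/): no rule targets it → [b].
/o/ (between /b/ and /r/): before a voiced consonant, so rule 2 applies → [oː].
/r/ (between /o/ and /w/) fails the environment for rule 1, so it stays [r].
/w/ stays [w].
/a/ (between /w/ and /t/) is in the target of rule 2 but the environment (before a voiced consonant) is not met → [a].
/t/ meets the environment for rule 3 (between two vowels) → [ɾ].
/a/ (between /t/ and /z/): before a voiced consonant, so rule 2 applies → [aː].
/z/ (word-final): no rule targets it → [z].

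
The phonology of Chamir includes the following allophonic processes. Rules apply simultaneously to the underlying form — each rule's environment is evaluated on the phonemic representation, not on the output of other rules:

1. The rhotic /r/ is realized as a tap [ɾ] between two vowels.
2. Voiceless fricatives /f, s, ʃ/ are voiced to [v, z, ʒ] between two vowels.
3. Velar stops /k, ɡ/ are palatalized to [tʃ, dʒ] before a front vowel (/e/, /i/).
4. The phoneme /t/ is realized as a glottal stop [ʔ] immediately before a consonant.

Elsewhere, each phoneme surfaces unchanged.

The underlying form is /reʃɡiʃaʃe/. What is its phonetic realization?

/r/ (word-initial) fails the environment for rule 1, so it stays [r].
/e/ stays [e].
/ʃ/ — between /e/ and /ɡ/; rule 2 does not apply here → [ʃ].
/ɡ/ (between /ʃ/ and /i/): before a front vowel, so rule 3 applies → [dʒ].
/i/ — not in any rule's target class → [i].
/ʃ/ (between /i/ and /a/) occurs between two vowels → [ʒ] by rule 2.
/a/ (between /ʃ/ and /ʃ/) is unaffected → [a].
/ʃ/ (between /a/ and /e/) occurs between two vowels → [ʒ] by rule 2.
/e/ (word-final): no rule targets it → [e].

[reʃdʒiʒaʒe]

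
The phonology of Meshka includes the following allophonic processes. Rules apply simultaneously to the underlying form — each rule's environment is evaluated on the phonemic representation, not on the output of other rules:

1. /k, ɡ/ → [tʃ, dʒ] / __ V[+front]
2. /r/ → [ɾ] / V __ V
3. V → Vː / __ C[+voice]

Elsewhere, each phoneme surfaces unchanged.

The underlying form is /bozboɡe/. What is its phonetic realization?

[boːzboːdʒe]

/o/ (between /b/ and /z/): before a voiced consonant, so rule 3 applies → [oː].
/o/ — between /b/ and /ɡ/, before a voiced consonant — surfaces as [oː] (rule 3).
/ɡ/ (between /o/ and /e/) occurs before a front vowel → [dʒ] by rule 1.
/e/ (word-final) is in the target of rule 3 but the environment (before a voiced consonant) is not met → [e].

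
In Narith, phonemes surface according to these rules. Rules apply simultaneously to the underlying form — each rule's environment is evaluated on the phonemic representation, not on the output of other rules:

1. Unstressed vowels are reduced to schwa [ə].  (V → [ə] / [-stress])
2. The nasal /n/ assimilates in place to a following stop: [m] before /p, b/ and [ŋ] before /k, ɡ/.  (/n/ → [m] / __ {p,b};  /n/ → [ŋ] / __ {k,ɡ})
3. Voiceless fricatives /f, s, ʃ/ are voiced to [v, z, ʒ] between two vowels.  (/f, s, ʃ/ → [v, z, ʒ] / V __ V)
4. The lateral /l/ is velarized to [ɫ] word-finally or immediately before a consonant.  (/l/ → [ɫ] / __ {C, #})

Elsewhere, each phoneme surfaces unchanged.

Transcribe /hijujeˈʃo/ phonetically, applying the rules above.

[həjəjəˈʒo]

/h/ (word-initial) is unaffected → [h].
/i/ (between /h/ and /j/) occurs in an unstressed syllable → [ə] by rule 1.
/j/ (between /i/ and /u/) is unaffected → [j].
Rule 1 applies to /u/ (between /j/ and /j/: in an unstressed syllable) → [ə].
/j/ (between /u/ and /e/): no rule targets it → [j].
/e/ meets the environment for rule 1 (in an unstressed syllable) → [ə].
/ʃ/ (between /e/ and /o/) occurs between two vowels → [ʒ] by rule 3.
/o/ (word-final) is in the target of rule 1 but the environment (in an unstressed syllable) is not met → [o].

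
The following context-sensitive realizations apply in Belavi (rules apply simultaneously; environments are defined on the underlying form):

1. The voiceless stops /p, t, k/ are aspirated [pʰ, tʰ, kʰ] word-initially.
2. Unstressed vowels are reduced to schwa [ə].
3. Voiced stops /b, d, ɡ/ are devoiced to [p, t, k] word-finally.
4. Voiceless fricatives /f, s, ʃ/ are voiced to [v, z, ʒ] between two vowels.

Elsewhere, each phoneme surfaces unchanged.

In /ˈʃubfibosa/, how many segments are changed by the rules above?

4

Segments that undergo a rule: /i/ → [ə] (rule 2); /o/ → [ə] (rule 2); /s/ → [z] (rule 4); /a/ → [ə] (rule 2).
All other segments surface unchanged.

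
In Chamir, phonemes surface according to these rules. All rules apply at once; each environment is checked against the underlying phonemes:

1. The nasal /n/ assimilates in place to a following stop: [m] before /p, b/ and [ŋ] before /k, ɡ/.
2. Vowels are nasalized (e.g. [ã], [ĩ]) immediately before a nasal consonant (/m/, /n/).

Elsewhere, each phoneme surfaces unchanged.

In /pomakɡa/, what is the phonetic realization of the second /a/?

/a/ (word-final) is in the target of rule 2 but the environment (before a nasal consonant) is not met → [a].

[a]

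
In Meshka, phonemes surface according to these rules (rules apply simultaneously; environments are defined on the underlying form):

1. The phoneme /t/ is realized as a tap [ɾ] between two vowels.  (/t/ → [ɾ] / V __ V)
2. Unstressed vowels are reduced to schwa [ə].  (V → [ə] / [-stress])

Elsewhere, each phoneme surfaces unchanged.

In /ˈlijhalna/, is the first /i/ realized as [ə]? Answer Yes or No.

/i/ (between /l/ and /j/) fails the environment for rule 2, so it stays [i].
The actual realization is [i], not [ə].

No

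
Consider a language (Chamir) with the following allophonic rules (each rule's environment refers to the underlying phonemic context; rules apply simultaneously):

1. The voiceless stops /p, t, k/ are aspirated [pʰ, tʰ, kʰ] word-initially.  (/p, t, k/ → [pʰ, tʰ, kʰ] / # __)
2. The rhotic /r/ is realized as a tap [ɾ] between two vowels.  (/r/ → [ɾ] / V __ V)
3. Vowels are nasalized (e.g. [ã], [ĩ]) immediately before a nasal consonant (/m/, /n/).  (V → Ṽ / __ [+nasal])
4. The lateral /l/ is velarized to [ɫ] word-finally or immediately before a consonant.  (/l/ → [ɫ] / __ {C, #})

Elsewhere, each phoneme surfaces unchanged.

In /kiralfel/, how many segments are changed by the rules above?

4

Segments that undergo a rule: /k/ → [kʰ] (rule 1); /r/ → [ɾ] (rule 2); /l/ → [ɫ] (rule 4); /l/ → [ɫ] (rule 4).
All other segments surface unchanged.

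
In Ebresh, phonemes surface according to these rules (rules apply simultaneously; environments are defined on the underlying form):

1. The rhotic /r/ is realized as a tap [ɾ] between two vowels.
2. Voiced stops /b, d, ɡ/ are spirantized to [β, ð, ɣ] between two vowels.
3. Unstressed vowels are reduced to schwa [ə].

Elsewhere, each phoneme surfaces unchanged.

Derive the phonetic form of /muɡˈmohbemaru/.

[məɡˈmohbəməɾə]

/m/ stays [m].
/u/ (between /m/ and /ɡ/) occurs in an unstressed syllable → [ə] by rule 3.
/ɡ/ (between /u/ and /m/) is in the target of rule 2 but the environment (between two vowels) is not met → [ɡ].
/m/ stays [m].
/o/ (between /m/ and /h/): rule 3 targets it, but not in an unstressed syllable → unchanged [o].
/h/ (between /o/ and /b/) is unaffected → [h].
/b/ (between /h/ and /e/) is in the target of rule 2 but the environment (between two vowels) is not met → [b].
/e/ meets the environment for rule 3 (in an unstressed syllable) → [ə].
/m/ (between /e/ and /a/) is unaffected → [m].
/a/ (between /m/ and /r/): in an unstressed syllable, so rule 3 applies → [ə].
/r/ meets the environment for rule 1 (between two vowels) → [ɾ].
/u/ meets the environment for rule 3 (in an unstressed syllable) → [ə].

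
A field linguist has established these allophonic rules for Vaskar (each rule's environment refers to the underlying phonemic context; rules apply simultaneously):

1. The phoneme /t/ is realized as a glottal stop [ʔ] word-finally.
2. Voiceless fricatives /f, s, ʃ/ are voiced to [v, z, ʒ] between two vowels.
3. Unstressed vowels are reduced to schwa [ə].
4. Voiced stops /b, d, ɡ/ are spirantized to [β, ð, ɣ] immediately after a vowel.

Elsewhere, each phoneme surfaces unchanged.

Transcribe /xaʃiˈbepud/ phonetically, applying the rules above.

[xəʒəˈβepəð]

/a/ (between /x/ and /ʃ/): in an unstressed syllable, so rule 3 applies → [ə].
/ʃ/ meets the environment for rule 2 (between two vowels) → [ʒ].
Rule 3 applies to /i/ (between /ʃ/ and /b/: in an unstressed syllable) → [ə].
/b/ — between /i/ and /e/, immediately after a vowel — surfaces as [β] (rule 4).
/e/ (between /b/ and /p/): rule 3 targets it, but not in an unstressed syllable → unchanged [e].
/u/ — between /p/ and /d/, in an unstressed syllable — surfaces as [ə] (rule 3).
/d/ — word-final, immediately after a vowel — surfaces as [ð] (rule 4).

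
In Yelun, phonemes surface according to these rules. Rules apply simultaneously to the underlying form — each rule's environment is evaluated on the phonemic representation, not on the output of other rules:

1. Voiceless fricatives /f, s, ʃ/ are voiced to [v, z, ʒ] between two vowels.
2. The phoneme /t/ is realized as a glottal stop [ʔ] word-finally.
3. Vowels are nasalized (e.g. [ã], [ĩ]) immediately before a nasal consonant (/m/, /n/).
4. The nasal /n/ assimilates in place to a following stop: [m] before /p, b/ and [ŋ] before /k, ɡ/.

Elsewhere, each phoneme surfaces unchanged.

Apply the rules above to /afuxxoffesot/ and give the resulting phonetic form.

/a/ (word-initial) fails the environment for rule 3, so it stays [a].
Rule 1 applies to /f/ (between /a/ and /u/: between two vowels) → [v].
/u/ — between /f/ and /x/; rule 3 does not apply here → [u].
/x/ — not in any rule's target class → [x].
/x/ stays [x].
/o/ (between /x/ and /f/) fails the environment for rule 3, so it stays [o].
/f/ (between /o/ and /f/) fails the environment for rule 1, so it stays [f].
/f/ — between /f/ and /e/; rule 1 does not apply here → [f].
/e/ — between /f/ and /s/; rule 3 does not apply here → [e].
/s/ (between /e/ and /o/) occurs between two vowels → [z] by rule 1.
/o/ — between /s/ and /t/; rule 3 does not apply here → [o].
/t/ (word-final) occurs word-finally → [ʔ] by rule 2.

[avuxxoffezoʔ]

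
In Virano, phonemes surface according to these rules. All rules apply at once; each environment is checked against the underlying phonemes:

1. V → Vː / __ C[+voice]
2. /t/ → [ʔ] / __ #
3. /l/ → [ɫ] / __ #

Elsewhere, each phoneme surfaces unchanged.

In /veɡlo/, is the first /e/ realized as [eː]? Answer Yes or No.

Rule 1 applies to /e/ (between /v/ and /ɡ/: before a voiced consonant) → [eː].
The actual realization is [eː], which matches [eː].

Yes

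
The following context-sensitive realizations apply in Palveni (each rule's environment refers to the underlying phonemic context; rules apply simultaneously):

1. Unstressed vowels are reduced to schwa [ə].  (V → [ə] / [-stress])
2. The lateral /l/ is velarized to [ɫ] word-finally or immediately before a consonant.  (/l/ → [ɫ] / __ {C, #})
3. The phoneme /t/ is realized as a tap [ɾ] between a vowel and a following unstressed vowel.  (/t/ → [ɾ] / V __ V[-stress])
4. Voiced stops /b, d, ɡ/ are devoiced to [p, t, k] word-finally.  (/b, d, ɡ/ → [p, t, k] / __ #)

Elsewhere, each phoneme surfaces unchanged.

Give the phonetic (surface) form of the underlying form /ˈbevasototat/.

/b/ (word-initial) fails the environment for rule 4, so it stays [b].
/e/ (between /b/ and /v/) is in the target of rule 1 but the environment (in an unstressed syllable) is not met → [e].
/v/ — not in any rule's target class → [v].
/a/ (between /v/ and /s/): in an unstressed syllable, so rule 1 applies → [ə].
/s/ (between /a/ and /o/): no rule targets it → [s].
/o/ — between /s/ and /t/, in an unstressed syllable — surfaces as [ə] (rule 1).
/t/ — between /o/ and /o/, between a vowel and a following unstressed vowel — surfaces as [ɾ] (rule 3).
/o/ — between /t/ and /t/, in an unstressed syllable — surfaces as [ə] (rule 1).
/t/ (between /o/ and /a/): between a vowel and a following unstressed vowel, so rule 3 applies → [ɾ].
/a/ meets the environment for rule 1 (in an unstressed syllable) → [ə].
/t/ (word-final) is in the target of rule 3 but the environment (between a vowel and a following unstressed vowel) is not met → [t].

[ˈbevəsəɾəɾət]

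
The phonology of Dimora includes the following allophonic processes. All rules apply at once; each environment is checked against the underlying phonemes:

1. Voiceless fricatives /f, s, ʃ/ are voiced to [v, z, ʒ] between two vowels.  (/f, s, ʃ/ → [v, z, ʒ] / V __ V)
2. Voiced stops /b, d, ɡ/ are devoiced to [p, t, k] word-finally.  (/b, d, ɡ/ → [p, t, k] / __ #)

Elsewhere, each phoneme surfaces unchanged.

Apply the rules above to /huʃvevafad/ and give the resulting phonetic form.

[huʃvevavat]

/ʃ/ (between /u/ and /v/) is in the target of rule 1 but the environment (between two vowels) is not met → [ʃ].
/f/ — between /a/ and /a/, between two vowels — surfaces as [v] (rule 1).
/d/ (word-final): word-finally, so rule 2 applies → [t].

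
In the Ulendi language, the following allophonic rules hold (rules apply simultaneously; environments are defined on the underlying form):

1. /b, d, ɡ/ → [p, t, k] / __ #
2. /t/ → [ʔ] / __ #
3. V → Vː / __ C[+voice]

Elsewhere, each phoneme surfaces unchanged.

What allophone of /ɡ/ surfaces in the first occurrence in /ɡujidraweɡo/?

[ɡ]

/ɡ/ (word-initial) is in the target of rule 1 but the environment (word-finally) is not met → [ɡ].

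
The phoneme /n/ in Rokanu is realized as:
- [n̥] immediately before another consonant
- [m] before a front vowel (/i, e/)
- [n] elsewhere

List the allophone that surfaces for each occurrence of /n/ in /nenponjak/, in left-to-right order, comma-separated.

[m], [n̥], [n̥]

Occurrence 1 (position 1): before a front vowel (/i, e/) → [m].
Occurrence 2 (position 3): immediately before another consonant → [n̥].
Occurrence 3 (position 6): immediately before another consonant → [n̥].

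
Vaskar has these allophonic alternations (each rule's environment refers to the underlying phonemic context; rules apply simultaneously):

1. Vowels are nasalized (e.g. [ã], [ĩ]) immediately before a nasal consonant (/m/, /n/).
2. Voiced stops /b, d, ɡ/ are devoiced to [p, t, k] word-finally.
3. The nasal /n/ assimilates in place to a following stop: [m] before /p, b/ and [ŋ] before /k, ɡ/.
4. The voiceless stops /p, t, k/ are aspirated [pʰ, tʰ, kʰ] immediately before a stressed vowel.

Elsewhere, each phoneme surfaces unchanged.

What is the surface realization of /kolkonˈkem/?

/k/ (word-initial): rule 4 targets it, but not immediately before a stressed vowel → unchanged [k].
/o/ (between /k/ and /l/) is in the target of rule 1 but the environment (before a nasal consonant) is not met → [o].
/k/ (between /l/ and /o/) is in the target of rule 4 but the environment (immediately before a stressed vowel) is not met → [k].
/o/ (between /k/ and /n/): before a nasal consonant, so rule 1 applies → [õ].
/n/ (between /o/ and /k/) occurs before a labial or velar stop → [ŋ] by rule 3.
/k/ meets the environment for rule 4 (immediately before a stressed vowel) → [kʰ].
Rule 1 applies to /e/ (between /k/ and /m/: before a nasal consonant) → [ẽ].

[kolkõŋˈkʰẽm]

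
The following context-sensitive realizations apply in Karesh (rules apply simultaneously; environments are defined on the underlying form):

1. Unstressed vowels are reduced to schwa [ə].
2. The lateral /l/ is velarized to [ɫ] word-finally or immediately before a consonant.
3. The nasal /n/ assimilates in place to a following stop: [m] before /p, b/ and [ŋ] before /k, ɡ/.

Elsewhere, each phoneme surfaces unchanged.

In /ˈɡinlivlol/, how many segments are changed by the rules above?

3

Segments that undergo a rule: /i/ → [ə] (rule 1); /o/ → [ə] (rule 1); /l/ → [ɫ] (rule 2).
All other segments surface unchanged.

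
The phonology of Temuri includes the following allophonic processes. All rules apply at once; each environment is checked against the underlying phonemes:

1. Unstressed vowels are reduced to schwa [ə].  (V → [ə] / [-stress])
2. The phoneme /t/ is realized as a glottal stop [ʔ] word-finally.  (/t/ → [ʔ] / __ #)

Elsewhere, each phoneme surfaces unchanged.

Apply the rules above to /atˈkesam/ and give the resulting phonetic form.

[ətˈkesəm]

/a/ — word-initial, in an unstressed syllable — surfaces as [ə] (rule 1).
/t/ — between /a/ and /k/; rule 2 does not apply here → [t].
/k/ — not in any rule's target class → [k].
/e/ (between /k/ and /s/) is in the target of rule 1 but the environment (in an unstressed syllable) is not met → [e].
/s/ (between /e/ and /a/): no rule targets it → [s].
/a/ (between /s/ and /m/) occurs in an unstressed syllable → [ə] by rule 1.
/m/ (word-final) is unaffected → [m].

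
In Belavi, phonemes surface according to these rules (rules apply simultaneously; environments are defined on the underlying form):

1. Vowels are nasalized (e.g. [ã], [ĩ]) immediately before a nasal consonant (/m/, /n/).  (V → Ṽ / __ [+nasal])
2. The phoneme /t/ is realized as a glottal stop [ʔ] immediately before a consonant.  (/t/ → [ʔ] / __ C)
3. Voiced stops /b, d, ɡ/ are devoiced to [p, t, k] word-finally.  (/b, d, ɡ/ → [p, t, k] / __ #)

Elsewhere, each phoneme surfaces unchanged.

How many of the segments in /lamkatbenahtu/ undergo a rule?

Segments that undergo a rule: /a/ → [ã] (rule 1); /t/ → [ʔ] (rule 2); /e/ → [ẽ] (rule 1).
All other segments surface unchanged.

3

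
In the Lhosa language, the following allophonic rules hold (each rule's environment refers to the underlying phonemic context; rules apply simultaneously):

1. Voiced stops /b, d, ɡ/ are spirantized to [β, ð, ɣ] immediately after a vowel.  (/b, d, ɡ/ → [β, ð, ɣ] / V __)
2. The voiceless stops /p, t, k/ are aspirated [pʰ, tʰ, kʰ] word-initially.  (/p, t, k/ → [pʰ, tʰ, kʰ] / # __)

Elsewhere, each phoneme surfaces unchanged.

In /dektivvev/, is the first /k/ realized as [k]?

/k/ (between /e/ and /t/) is in the target of rule 2 but the environment (word-initially) is not met → [k].
The actual realization is [k], which matches [k].

Yes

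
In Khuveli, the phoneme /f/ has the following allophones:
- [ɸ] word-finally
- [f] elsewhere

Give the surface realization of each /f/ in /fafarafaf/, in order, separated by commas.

Occurrence 1 (position 1): no conditioning environment matches → elsewhere allophone [f].
Occurrence 2 (position 3): no conditioning environment matches → elsewhere allophone [f].
Occurrence 3 (position 7): no conditioning environment matches → elsewhere allophone [f].
Occurrence 4 (position 9): word-finally → [ɸ].

[f], [f], [f], [ɸ]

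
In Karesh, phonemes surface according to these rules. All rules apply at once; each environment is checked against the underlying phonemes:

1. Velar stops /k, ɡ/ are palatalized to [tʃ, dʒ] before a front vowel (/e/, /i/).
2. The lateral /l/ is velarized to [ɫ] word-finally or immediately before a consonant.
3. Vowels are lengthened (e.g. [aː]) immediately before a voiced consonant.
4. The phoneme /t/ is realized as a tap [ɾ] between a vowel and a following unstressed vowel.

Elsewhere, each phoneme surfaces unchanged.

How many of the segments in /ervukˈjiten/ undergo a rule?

3

Segments that undergo a rule: /e/ → [eː] (rule 3); /t/ → [ɾ] (rule 4); /e/ → [eː] (rule 3).
All other segments surface unchanged.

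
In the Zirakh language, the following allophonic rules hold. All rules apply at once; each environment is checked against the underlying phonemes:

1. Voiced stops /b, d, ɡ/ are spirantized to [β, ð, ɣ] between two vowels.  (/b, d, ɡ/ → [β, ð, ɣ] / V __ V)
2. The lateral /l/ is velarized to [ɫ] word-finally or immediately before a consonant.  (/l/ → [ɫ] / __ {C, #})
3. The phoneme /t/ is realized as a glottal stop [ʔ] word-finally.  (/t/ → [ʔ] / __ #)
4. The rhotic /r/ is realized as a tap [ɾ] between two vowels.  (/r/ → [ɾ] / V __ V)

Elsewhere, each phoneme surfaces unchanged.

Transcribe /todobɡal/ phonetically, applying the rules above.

/t/ (word-initial) fails the environment for rule 3, so it stays [t].
/d/ (between /o/ and /o/): between two vowels, so rule 1 applies → [ð].
/b/ (between /o/ and /ɡ/): rule 1 targets it, but not between two vowels → unchanged [b].
/ɡ/ (between /b/ and /a/) fails the environment for rule 1, so it stays [ɡ].
/l/ — word-final, word-finally or immediately before a consonant — surfaces as [ɫ] (rule 2).

[toðobɡaɫ]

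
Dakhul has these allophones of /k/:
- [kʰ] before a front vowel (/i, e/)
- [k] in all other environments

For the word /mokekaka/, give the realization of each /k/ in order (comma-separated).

Occurrence 1 (position 3): before a front vowel (/i, e/) → [kʰ].
Occurrence 2 (position 5): no conditioning environment matches → elsewhere allophone [k].
Occurrence 3 (position 7): no conditioning environment matches → elsewhere allophone [k].

[kʰ], [k], [k]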